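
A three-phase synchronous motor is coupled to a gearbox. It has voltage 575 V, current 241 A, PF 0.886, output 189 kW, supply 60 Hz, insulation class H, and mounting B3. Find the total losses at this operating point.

P_in = √3·V·I·cosφ = 1.732×575×241×0.886 = 212651 W
P_out = 189000 W
Losses = P_in − P_out = 212651 − 189000 = 23651 W

23700 W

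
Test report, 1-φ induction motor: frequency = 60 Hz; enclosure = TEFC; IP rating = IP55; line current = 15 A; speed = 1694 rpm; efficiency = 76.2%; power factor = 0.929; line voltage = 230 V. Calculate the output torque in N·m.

P_in = V·I·cosφ = 230 × 15 × 0.929 = 3205 W
P_out = η·P_in = 0.762 × 3205 = 2442 W
n = 1694 rpm
ω = 2π×1694/60 = 177.4 rad/s
τ = P_out/ω = 2442/177.4 = 13.8 N·m

13.8 N·m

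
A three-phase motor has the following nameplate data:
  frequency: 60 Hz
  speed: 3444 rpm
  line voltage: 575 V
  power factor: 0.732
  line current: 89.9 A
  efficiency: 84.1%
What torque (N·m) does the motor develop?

153 N·m

P_in = √3·V·I·cosφ = 1.732 × 575 × 89.9 × 0.732 = 65537 W
P_out = η·P_in = 0.841 × 65537 = 55117 W
n = 3444 rpm
ω = 2π×3444/60 = 360.7 rad/s
τ = P_out/ω = 55117/360.7 = 153 N·m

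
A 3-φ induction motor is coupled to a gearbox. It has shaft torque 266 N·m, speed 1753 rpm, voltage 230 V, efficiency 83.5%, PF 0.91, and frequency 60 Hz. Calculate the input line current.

ω = 2π×1753/60 = 183.6 rad/s; P_out = τω = 266 × 183.6 = 48838 W
P_in = P_out / η = 48838 / 0.835 = 58489 W
I_L = P_in / (√3·V_L·cosφ) = 58489 / (1.732 × 230 × 0.91) = 161 A

161 A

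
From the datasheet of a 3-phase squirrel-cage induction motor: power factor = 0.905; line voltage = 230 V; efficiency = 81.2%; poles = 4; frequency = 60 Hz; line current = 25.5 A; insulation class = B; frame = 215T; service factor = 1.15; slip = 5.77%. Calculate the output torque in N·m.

42 N·m

P_in = √3·V·I·cosφ = 1.732 × 230 × 25.5 × 0.905 = 9193 W
P_out = η·P_in = 0.812 × 9193 = 7465 W
n_s = 120×60/4 = 1800 rpm; n = 1800×(1−0.0577) = 1696 rpm
ω = 2π×1696/60 = 177.6 rad/s
τ = P_out/ω = 7465/177.6 = 42 N·m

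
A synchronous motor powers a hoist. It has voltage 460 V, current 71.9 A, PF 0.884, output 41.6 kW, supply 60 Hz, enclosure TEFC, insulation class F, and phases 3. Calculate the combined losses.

9.04 kW

P_in = √3·V·I·cosφ = 1.732×460×71.9×0.884 = 50639 W
P_out = 41600 W
Losses = P_in − P_out = 50639 − 41600 = 9039 W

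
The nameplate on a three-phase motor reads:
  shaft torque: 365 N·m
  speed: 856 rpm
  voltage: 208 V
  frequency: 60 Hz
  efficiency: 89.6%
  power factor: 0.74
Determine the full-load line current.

137 A

ω = 2π×856/60 = 89.64 rad/s; P_out = τω = 365 × 89.64 = 32719 W
P_in = P_out / η = 32719 / 0.896 = 36517 W
I_L = P_in / (√3·V_L·cosφ) = 36517 / (1.732 × 208 × 0.74) = 137 A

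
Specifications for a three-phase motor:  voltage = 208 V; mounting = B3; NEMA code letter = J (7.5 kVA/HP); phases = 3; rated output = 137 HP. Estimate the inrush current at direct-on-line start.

S_LR = 7.5 × 137 = 1027.5 kVA
I_LR = S_LR/(√3·V_L) = 1027500/(1.732×208) = 2850 A

2850 A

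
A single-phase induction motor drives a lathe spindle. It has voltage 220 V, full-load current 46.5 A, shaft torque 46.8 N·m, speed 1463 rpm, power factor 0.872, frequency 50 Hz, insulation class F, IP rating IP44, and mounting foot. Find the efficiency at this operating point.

ω = 2π × 1463/60 = 153.2 rad/s; P_out = τω = 46.8 × 153.2 = 7170 W
P_in = V·I·cosφ = 220 × 46.5 × 0.872 = 8921 W
η = P_out / P_in = 7170 / 8921 = 0.804 = 80.4%

80.4 %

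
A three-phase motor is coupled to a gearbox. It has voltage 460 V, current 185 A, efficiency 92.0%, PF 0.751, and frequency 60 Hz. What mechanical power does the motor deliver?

102 kW

P_in = √3·V·I·cosφ = 1.732 × 460 × 185 × 0.751 = 110692 W
P_out = η·P_in = 0.92 × 110692 = 101837 W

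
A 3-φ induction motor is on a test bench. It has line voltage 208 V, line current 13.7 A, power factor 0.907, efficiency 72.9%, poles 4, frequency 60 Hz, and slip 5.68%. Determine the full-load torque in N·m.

P_in = √3·V·I·cosφ = 1.732 × 208 × 13.7 × 0.907 = 4477 W
P_out = η·P_in = 0.729 × 4477 = 3264 W
n_s = 120×60/4 = 1800 rpm; n = 1800×(1−0.0568) = 1698 rpm
ω = 2π×1698/60 = 177.8 rad/s
τ = P_out/ω = 3264/177.8 = 18.4 N·m

18.4 N·m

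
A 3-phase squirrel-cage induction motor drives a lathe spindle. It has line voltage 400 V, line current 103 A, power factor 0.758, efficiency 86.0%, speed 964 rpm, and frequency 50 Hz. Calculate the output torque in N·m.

P_in = √3·V·I·cosφ = 1.732 × 400 × 103 × 0.758 = 54090 W
P_out = η·P_in = 0.86 × 54090 = 46517 W
n = 964 rpm
ω = 2π×964/60 = 100.9 rad/s
τ = P_out/ω = 46517/100.9 = 461 N·m

461 N·m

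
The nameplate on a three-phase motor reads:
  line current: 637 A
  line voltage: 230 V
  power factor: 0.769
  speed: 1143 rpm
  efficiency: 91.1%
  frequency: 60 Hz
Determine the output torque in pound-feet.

1100 lb·ft

P_in = √3·V·I·cosφ = 1.732 × 230 × 637 × 0.769 = 195138 W
P_out = η·P_in = 0.911 × 195138 = 177771 W
n = 1143 rpm
ω = 2π×1143/60 = 119.7 rad/s
τ = P_out/ω = 177771/119.7 = 1485 N·m
In lb·ft: 1485/1.356 = 1100 lb·ft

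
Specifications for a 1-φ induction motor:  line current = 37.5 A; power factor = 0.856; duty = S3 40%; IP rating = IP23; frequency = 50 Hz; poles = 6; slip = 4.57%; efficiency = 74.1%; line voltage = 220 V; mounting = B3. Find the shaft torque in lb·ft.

38.6 lb·ft

P_in = V·I·cosφ = 220 × 37.5 × 0.856 = 7062 W
P_out = η·P_in = 0.741 × 7062 = 5233 W
n_s = 120×50/6 = 1000 rpm; n = 1000×(1−0.0457) = 954 rpm
ω = 2π×954/60 = 99.9 rad/s
τ = P_out/ω = 5233/99.9 = 52.38 N·m
In lb·ft: 52.38/1.356 = 38.6 lb·ft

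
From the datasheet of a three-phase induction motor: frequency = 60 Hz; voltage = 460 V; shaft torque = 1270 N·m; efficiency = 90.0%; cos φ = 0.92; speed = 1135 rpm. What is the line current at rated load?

229 A

ω = 2π×1135/60 = 118.9 rad/s; P_out = τω = 1270 × 118.9 = 151003 W
P_in = P_out / η = 151003 / 0.900 = 167781 W
I_L = P_in / (√3·V_L·cosφ) = 167781 / (1.732 × 460 × 0.92) = 229 A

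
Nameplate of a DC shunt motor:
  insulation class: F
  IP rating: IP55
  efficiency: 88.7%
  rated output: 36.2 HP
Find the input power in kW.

P_out = 36.2 × 746 = 27005 W
P_in = P_out/η = 27005/0.887 = 30445 W = 30.4 kW

30.4 kW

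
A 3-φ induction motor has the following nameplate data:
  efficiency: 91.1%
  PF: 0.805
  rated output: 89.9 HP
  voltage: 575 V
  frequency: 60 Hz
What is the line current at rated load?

91.8 A

P_out = 89.9 × 746 = 67065 W
P_in = P_out / η = 67065 / 0.911 = 73617 W
I_L = P_in / (√3·V_L·cosφ) = 73617 / (1.732 × 575 × 0.805) = 91.8 A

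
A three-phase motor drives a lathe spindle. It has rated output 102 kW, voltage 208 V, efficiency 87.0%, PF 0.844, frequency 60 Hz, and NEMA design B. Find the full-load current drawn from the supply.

386 A

P_out = 102 kW = 102000 W
P_in = P_out / η = 102000 / 0.870 = 117241 W
I_L = P_in / (√3·V_L·cosφ) = 117241 / (1.732 × 208 × 0.844) = 386 A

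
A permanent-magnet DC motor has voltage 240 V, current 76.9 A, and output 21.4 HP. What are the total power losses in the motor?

P_in = V·I = 240×76.9 = 18456 W
P_out = 21.4×746 = 15964 W
Losses = P_in − P_out = 18456 − 15964 = 2492 W

2.49 kW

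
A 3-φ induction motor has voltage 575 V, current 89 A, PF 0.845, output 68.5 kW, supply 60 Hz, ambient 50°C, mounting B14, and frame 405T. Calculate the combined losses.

6.4 kW

P_in = √3·V·I·cosφ = 1.732×575×89×0.845 = 74897 W
P_out = 68500 W
Losses = P_in − P_out = 74897 − 68500 = 6397 W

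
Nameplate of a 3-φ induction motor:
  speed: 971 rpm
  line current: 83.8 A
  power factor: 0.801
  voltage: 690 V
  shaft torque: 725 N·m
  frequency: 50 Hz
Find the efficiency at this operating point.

91.9 %

ω = 2π × 971/60 = 101.7 rad/s; P_out = τω = 725 × 101.7 = 73733 W
P_in = √3·V_L·I_L·cosφ = 1.732 × 690 × 83.8 × 0.801 = 80218 W
η = P_out / P_in = 73733 / 80218 = 0.919 = 91.9%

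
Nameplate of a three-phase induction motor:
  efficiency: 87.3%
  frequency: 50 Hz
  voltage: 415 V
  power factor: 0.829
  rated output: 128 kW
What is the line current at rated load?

246 A

P_out = 128 kW = 128000 W
P_in = P_out / η = 128000 / 0.873 = 146621 W
I_L = P_in / (√3·V_L·cosφ) = 146621 / (1.732 × 415 × 0.829) = 246 A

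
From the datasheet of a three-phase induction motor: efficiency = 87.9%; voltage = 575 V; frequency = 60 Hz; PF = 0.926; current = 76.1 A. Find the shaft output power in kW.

P_in = √3·V·I·cosφ = 1.732 × 575 × 76.1 × 0.926 = 70180 W
P_out = η·P_in = 0.879 × 70180 = 61688 W

61.7 kW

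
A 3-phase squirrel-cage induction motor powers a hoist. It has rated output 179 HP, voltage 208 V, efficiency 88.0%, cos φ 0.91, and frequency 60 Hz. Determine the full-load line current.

P_out = 179 × 746 = 133534 W
P_in = P_out / η = 133534 / 0.880 = 151743 W
I_L = P_in / (√3·V_L·cosφ) = 151743 / (1.732 × 208 × 0.91) = 463 A

463 A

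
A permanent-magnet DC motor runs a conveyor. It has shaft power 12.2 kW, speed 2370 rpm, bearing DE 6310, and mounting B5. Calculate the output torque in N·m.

49.2 N·m

ω = 2π × 2370/60 = 248.2 rad/s
τ = P/ω = 12200/248.2 = 49.2 N·m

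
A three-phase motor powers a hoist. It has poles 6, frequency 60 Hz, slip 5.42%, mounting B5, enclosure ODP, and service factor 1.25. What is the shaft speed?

n_s = 120f/p = 120×60/6 = 1200 rpm
n = n_s(1 − s) = 1200 × (1 − 0.0542) = 1135 rpm

1135 rpm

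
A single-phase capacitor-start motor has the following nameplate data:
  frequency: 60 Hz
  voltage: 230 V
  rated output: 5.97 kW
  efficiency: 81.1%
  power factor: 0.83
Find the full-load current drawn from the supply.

38.6 A

P_out = 5.97 kW = 5970 W
P_in = P_out / η = 5970 / 0.811 = 7361 W
I = P_in / (V·cosφ) = 7361 / (230 × 0.83) = 38.6 A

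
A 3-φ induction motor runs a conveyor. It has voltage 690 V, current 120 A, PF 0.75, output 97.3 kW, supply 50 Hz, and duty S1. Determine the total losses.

P_in = √3·V·I·cosφ = 1.732×690×120×0.75 = 107557 W
P_out = 97300 W
Losses = P_in − P_out = 107557 − 97300 = 10257 W

10.3 kW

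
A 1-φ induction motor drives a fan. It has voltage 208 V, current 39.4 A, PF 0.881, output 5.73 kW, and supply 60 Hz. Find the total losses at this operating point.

P_in = V·I·cosφ = 208×39.4×0.881 = 7220 W
P_out = 5730 W
Losses = P_in − P_out = 7220 − 5730 = 1490 W

1490 W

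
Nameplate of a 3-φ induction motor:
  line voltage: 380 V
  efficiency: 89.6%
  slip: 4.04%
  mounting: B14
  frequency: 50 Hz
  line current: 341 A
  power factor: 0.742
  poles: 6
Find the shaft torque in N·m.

1480 N·m

P_in = √3·V·I·cosφ = 1.732 × 380 × 341 × 0.742 = 166529 W
P_out = η·P_in = 0.896 × 166529 = 149210 W
n_s = 120×50/6 = 1000 rpm; n = 1000×(1−0.0404) = 960 rpm
ω = 2π×960/60 = 100.5 rad/s
τ = P_out/ω = 149210/100.5 = 1480 N·m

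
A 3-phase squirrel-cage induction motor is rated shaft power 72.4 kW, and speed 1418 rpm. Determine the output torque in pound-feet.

360 lb·ft

ω = 2π × 1418/60 = 148.5 rad/s
τ = P/ω = 72400/148.5 = 487.5 N·m
In lb·ft: 487.5/1.356 = 360 lb·ft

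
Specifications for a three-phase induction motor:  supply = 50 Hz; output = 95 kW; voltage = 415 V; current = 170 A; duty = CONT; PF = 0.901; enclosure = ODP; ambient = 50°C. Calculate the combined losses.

15.1 kW

P_in = √3·V·I·cosφ = 1.732×415×170×0.901 = 110096 W
P_out = 95000 W
Losses = P_in − P_out = 110096 − 95000 = 15096 W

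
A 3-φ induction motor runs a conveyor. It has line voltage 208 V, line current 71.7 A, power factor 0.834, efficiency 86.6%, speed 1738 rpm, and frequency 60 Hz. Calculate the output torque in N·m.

P_in = √3·V·I·cosφ = 1.732 × 208 × 71.7 × 0.834 = 21543 W
P_out = η·P_in = 0.866 × 21543 = 18656 W
n = 1738 rpm
ω = 2π×1738/60 = 182 rad/s
τ = P_out/ω = 18656/182 = 103 N·m

103 N·m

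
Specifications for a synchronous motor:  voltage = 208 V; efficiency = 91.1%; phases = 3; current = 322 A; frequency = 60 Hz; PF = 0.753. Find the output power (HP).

P_in = √3·V·I·cosφ = 1.732 × 208 × 322 × 0.753 = 87350 W
P_out = η·P_in = 0.911 × 87350 = 79576 W
= 79576/746 = 107 HP

107 HP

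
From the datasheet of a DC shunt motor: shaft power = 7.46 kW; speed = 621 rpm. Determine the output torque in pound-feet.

ω = 2π × 621/60 = 65.03 rad/s
τ = P/ω = 7460/65.03 = 114.7 N·m
In lb·ft: 114.7/1.356 = 84.6 lb·ft

84.6 lb·ft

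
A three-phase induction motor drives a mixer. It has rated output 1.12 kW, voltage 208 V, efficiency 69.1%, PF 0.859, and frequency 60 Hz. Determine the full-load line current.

5.24 A

P_out = 1.12 kW = 1120 W
P_in = P_out / η = 1120 / 0.691 = 1621 W
I_L = P_in / (√3·V_L·cosφ) = 1621 / (1.732 × 208 × 0.859) = 5.24 A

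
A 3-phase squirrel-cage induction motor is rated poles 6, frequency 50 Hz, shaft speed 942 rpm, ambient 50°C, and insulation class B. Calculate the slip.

5.80 %

n_s = 120f/p = 120×50/6 = 1000 rpm
s = (n_s − n)/n_s = (1000 − 942)/1000 = 0.0580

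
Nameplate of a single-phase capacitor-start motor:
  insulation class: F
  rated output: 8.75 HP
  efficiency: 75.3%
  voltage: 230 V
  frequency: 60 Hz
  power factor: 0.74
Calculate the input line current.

50.9 A

P_out = 8.75 × 746 = 6528 W
P_in = P_out / η = 6528 / 0.753 = 8669 W
I = P_in / (V·cosφ) = 8669 / (230 × 0.74) = 50.9 A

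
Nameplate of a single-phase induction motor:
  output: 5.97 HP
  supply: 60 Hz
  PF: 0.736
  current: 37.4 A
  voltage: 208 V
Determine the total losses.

P_in = V·I·cosφ = 208×37.4×0.736 = 5725 W
P_out = 5.97×746 = 4454 W
Losses = P_in − P_out = 5725 − 4454 = 1271 W

1270 W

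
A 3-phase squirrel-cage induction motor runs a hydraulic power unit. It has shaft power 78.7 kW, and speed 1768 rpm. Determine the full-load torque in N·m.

ω = 2π × 1768/60 = 185.1 rad/s
τ = P/ω = 78700/185.1 = 425 N·m

425 N·m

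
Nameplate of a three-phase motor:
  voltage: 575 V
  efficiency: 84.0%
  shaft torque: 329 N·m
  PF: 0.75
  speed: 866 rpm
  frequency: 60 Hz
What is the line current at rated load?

ω = 2π×866/60 = 90.69 rad/s; P_out = τω = 329 × 90.69 = 29837 W
P_in = P_out / η = 29837 / 0.840 = 35520 W
I_L = P_in / (√3·V_L·cosφ) = 35520 / (1.732 × 575 × 0.75) = 47.6 A

47.6 A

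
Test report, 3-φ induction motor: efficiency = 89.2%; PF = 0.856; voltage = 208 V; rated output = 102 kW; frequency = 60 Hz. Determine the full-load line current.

P_out = 102 kW = 102000 W
P_in = P_out / η = 102000 / 0.892 = 114350 W
I_L = P_in / (√3·V_L·cosφ) = 114350 / (1.732 × 208 × 0.856) = 371 A

371 A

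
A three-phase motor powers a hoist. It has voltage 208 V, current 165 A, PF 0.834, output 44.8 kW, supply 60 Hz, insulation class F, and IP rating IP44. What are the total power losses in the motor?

4780 W

P_in = √3·V·I·cosφ = 1.732×208×165×0.834 = 49575 W
P_out = 44800 W
Losses = P_in − P_out = 49575 − 44800 = 4775 W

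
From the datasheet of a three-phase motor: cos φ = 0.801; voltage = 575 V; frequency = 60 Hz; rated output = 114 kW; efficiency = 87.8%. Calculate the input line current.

163 A

P_out = 114 kW = 114000 W
P_in = P_out / η = 114000 / 0.878 = 129841 W
I_L = P_in / (√3·V_L·cosφ) = 129841 / (1.732 × 575 × 0.801) = 163 A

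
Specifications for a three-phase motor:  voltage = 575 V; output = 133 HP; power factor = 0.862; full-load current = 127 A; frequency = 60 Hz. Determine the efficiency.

91.0 %

P_out = 133 × 746 = 99218 W
P_in = √3·V_L·I_L·cosφ = 1.732 × 575 × 127 × 0.862 = 109025 W
η = P_out / P_in = 99218 / 109025 = 0.910 = 91.0%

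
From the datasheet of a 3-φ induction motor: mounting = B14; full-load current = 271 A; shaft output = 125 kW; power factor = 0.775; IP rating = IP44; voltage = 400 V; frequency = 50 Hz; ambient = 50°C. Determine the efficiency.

85.9 %

P_out = 125 kW = 125000 W
P_in = √3·V_L·I_L·cosφ = 1.732 × 400 × 271 × 0.775 = 145505 W
η = P_out / P_in = 125000 / 145505 = 0.859 = 85.9%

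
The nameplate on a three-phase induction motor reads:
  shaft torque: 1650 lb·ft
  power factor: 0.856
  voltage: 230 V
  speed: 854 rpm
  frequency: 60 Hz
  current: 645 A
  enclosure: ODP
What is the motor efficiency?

91.0 %

τ = 1650 lb·ft × 1.356 = 2237 N·m
ω = 2π × 854/60 = 89.43 rad/s; P_out = τω = 2237 × 89.43 = 200055 W
P_in = √3·V_L·I_L·cosφ = 1.732 × 230 × 645 × 0.856 = 219943 W
η = P_out / P_in = 200055 / 219943 = 0.910 = 91.0%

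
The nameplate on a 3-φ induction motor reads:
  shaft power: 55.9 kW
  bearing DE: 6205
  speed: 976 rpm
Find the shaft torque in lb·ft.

403 lb·ft

ω = 2π × 976/60 = 102.2 rad/s
τ = P/ω = 55900/102.2 = 547 N·m
In lb·ft: 547/1.356 = 403 lb·ft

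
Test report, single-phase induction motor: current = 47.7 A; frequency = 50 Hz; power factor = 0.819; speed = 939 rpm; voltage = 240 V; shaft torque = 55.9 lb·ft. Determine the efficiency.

τ = 55.9 lb·ft × 1.356 = 75.8 N·m
ω = 2π × 939/60 = 98.33 rad/s; P_out = τω = 75.8 × 98.33 = 7453 W
P_in = V·I·cosφ = 240 × 47.7 × 0.819 = 9376 W
η = P_out / P_in = 7453 / 9376 = 0.795 = 79.5%

79.5 %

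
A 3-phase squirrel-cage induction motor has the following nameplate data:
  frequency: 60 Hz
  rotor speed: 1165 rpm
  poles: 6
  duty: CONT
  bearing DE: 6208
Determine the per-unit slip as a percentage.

n_s = 120f/p = 120×60/6 = 1200 rpm
s = (n_s − n)/n_s = (1200 − 1165)/1200 = 0.0292

2.92 %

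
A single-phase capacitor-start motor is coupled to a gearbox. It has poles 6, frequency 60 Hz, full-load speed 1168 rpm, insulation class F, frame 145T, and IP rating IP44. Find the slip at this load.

2.67 %

n_s = 120f/p = 120×60/6 = 1200 rpm
s = (n_s − n)/n_s = (1200 − 1168)/1200 = 0.0267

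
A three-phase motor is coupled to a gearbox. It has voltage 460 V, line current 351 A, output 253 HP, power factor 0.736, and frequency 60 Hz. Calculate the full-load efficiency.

91.7 %

P_out = 253 × 746 = 188738 W
P_in = √3·V_L·I_L·cosφ = 1.732 × 460 × 351 × 0.736 = 205821 W
η = P_out / P_in = 188738 / 205821 = 0.917 = 91.7%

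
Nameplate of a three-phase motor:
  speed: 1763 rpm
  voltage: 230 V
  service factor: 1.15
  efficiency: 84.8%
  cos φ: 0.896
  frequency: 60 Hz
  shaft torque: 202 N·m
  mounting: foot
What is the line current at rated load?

ω = 2π×1763/60 = 184.6 rad/s; P_out = τω = 202 × 184.6 = 37289 W
P_in = P_out / η = 37289 / 0.848 = 43973 W
I_L = P_in / (√3·V_L·cosφ) = 43973 / (1.732 × 230 × 0.896) = 123 A

123 A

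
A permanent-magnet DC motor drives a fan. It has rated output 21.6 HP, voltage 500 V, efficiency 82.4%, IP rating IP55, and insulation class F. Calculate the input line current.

P_out = 21.6 × 746 = 16114 W
P_in = P_out / η = 16114 / 0.824 = 19556 W
I = P_in / V = 19556 / 500 = 39.1 A

39.1 A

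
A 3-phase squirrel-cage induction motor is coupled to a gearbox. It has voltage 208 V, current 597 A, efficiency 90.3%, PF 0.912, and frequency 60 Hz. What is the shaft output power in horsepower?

P_in = √3·V·I·cosφ = 1.732 × 208 × 597 × 0.912 = 196146 W
P_out = η·P_in = 0.903 × 196146 = 177120 W
= 177120/746 = 237 HP

237 HP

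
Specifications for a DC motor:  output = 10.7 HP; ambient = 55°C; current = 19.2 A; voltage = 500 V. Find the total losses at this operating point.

P_in = V·I = 500×19.2 = 9600 W
P_out = 10.7×746 = 7982 W
Losses = P_in − P_out = 9600 − 7982 = 1618 W

1.62 kW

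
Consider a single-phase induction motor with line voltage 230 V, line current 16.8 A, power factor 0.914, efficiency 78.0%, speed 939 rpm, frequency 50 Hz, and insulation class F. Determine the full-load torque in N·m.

P_in = V·I·cosφ = 230 × 16.8 × 0.914 = 3532 W
P_out = η·P_in = 0.78 × 3532 = 2755 W
n = 939 rpm
ω = 2π×939/60 = 98.33 rad/s
τ = P_out/ω = 2755/98.33 = 28 N·m

28 N·m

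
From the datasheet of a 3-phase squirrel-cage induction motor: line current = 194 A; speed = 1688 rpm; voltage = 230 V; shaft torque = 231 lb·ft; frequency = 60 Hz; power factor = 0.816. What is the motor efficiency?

87.8 %

τ = 231 lb·ft × 1.356 = 313.2 N·m
ω = 2π × 1688/60 = 176.8 rad/s; P_out = τω = 313.2 × 176.8 = 55374 W
P_in = √3·V_L·I_L·cosφ = 1.732 × 230 × 194 × 0.816 = 63062 W
η = P_out / P_in = 55374 / 63062 = 0.878 = 87.8%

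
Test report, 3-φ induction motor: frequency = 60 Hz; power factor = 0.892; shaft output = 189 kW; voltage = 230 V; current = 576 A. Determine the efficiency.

P_out = 189 kW = 189000 W
P_in = √3·V_L·I_L·cosφ = 1.732 × 230 × 576 × 0.892 = 204674 W
η = P_out / P_in = 189000 / 204674 = 0.923 = 92.3%

92.3 %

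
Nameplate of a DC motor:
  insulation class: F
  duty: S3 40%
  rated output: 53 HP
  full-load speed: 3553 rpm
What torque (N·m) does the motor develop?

106 N·m

P_out = 53 × 746 = 39538 W
ω = 2π × 3553/60 = 372.1 rad/s
τ = P_out/ω = 39538/372.1 = 106 N·m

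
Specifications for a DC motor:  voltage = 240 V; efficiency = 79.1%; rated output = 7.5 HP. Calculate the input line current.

29.5 A

P_out = 7.5 × 746 = 5595 W
P_in = P_out / η = 5595 / 0.791 = 7073 W
I = P_in / V = 7073 / 240 = 29.5 A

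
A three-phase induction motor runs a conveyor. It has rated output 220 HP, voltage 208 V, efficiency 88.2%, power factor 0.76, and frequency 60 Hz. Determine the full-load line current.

P_out = 220 × 746 = 164120 W
P_in = P_out / η = 164120 / 0.882 = 186077 W
I_L = P_in / (√3·V_L·cosφ) = 186077 / (1.732 × 208 × 0.76) = 680 A

680 A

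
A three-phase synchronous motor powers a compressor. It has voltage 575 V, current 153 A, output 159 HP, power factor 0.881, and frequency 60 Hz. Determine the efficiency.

88.4 %

P_out = 159 × 746 = 118614 W
P_in = √3·V_L·I_L·cosφ = 1.732 × 575 × 153 × 0.881 = 134240 W
η = P_out / P_in = 118614 / 134240 = 0.884 = 88.4%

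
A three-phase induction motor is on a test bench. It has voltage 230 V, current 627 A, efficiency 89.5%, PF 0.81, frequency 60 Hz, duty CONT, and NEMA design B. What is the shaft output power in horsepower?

P_in = √3·V·I·cosφ = 1.732 × 230 × 627 × 0.81 = 202315 W
P_out = η·P_in = 0.895 × 202315 = 181072 W
= 181072/746 = 243 HP

243 HP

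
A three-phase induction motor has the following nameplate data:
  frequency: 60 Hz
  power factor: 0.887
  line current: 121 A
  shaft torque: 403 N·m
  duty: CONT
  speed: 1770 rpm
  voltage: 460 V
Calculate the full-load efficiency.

87.4 %

ω = 2π × 1770/60 = 185.4 rad/s; P_out = τω = 403 × 185.4 = 74716 W
P_in = √3·V_L·I_L·cosφ = 1.732 × 460 × 121 × 0.887 = 85510 W
η = P_out / P_in = 74716 / 85510 = 0.874 = 87.4%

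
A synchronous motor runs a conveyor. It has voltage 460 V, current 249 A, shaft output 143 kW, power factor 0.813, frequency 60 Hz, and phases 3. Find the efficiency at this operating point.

88.7 %

P_out = 143 kW = 143000 W
P_in = √3·V_L·I_L·cosφ = 1.732 × 460 × 249 × 0.813 = 161286 W
η = P_out / P_in = 143000 / 161286 = 0.887 = 88.7%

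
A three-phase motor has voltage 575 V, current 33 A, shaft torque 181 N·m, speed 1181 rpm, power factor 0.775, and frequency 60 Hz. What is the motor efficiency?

ω = 2π × 1181/60 = 123.7 rad/s; P_out = τω = 181 × 123.7 = 22390 W
P_in = √3·V_L·I_L·cosφ = 1.732 × 575 × 33 × 0.775 = 25470 W
η = P_out / P_in = 22390 / 25470 = 0.879 = 87.9%

87.9 %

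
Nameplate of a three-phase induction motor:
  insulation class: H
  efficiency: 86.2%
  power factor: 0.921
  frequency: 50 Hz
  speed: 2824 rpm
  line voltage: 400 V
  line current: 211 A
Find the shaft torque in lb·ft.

P_in = √3·V·I·cosφ = 1.732 × 400 × 211 × 0.921 = 134633 W
P_out = η·P_in = 0.862 × 134633 = 116054 W
n = 2824 rpm
ω = 2π×2824/60 = 295.7 rad/s
τ = P_out/ω = 116054/295.7 = 392.5 N·m
In lb·ft: 392.5/1.356 = 289 lb·ft

289 lb·ft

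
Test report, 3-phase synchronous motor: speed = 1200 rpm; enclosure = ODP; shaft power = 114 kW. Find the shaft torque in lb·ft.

669 lb·ft

ω = 2π × 1200/60 = 125.7 rad/s
τ = P/ω = 114000/125.7 = 906.9 N·m
In lb·ft: 906.9/1.356 = 669 lb·ft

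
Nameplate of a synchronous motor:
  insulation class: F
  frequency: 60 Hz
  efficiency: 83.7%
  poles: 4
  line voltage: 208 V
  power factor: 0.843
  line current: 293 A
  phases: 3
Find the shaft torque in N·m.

395 N·m

P_in = √3·V·I·cosφ = 1.732 × 208 × 293 × 0.843 = 88983 W
P_out = η·P_in = 0.837 × 88983 = 74479 W
n = n_s = 120×60/4 = 1800 rpm (synchronous)
ω = 2π×1800/60 = 188.5 rad/s
τ = P_out/ω = 74479/188.5 = 395 N·m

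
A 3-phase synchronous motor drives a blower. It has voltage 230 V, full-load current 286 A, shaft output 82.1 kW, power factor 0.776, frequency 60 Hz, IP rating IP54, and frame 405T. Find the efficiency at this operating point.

P_out = 82.1 kW = 82100 W
P_in = √3·V_L·I_L·cosφ = 1.732 × 230 × 286 × 0.776 = 88410 W
η = P_out / P_in = 82100 / 88410 = 0.929 = 92.9%

92.9 %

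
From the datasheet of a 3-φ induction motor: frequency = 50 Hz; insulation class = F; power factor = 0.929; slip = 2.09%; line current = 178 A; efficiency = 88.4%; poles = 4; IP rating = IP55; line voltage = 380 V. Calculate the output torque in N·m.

P_in = √3·V·I·cosφ = 1.732 × 380 × 178 × 0.929 = 108835 W
P_out = η·P_in = 0.884 × 108835 = 96210 W
n_s = 120×50/4 = 1500 rpm; n = 1500×(1−0.0209) = 1469 rpm
ω = 2π×1469/60 = 153.8 rad/s
τ = P_out/ω = 96210/153.8 = 626 N·m

626 N·m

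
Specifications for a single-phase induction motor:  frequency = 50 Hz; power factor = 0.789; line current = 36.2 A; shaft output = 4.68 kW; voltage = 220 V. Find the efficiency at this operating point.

P_out = 4.68 kW = 4680 W
P_in = V·I·cosφ = 220 × 36.2 × 0.789 = 6284 W
η = P_out / P_in = 4680 / 6284 = 0.745 = 74.5%

74.5 %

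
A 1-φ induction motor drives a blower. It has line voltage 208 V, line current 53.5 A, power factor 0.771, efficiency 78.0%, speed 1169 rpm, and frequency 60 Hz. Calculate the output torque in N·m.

54.7 N·m

P_in = V·I·cosφ = 208 × 53.5 × 0.771 = 8580 W
P_out = η·P_in = 0.78 × 8580 = 6692 W
n = 1169 rpm
ω = 2π×1169/60 = 122.4 rad/s
τ = P_out/ω = 6692/122.4 = 54.7 N·m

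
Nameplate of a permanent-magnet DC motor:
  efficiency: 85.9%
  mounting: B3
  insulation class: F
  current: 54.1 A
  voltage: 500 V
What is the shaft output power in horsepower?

P_in = V·I = 500 × 54.1 = 27050 W
P_out = η·P_in = 0.859 × 27050 = 23236 W
= 23236/746 = 31.1 HP

31.1 HP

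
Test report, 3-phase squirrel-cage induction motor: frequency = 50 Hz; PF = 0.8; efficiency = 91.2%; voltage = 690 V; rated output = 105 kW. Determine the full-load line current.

120 A

P_out = 105 kW = 105000 W
P_in = P_out / η = 105000 / 0.912 = 115132 W
I_L = P_in / (√3·V_L·cosφ) = 115132 / (1.732 × 690 × 0.8) = 120 A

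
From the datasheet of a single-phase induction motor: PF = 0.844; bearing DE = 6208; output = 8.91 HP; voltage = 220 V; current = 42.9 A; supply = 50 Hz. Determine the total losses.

P_in = V·I·cosφ = 220×42.9×0.844 = 7966 W
P_out = 8.91×746 = 6647 W
Losses = P_in − P_out = 7966 − 6647 = 1319 W

1.32 kW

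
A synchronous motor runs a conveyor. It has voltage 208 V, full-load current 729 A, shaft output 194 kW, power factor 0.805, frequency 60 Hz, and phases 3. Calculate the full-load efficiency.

91.8 %

P_out = 194 kW = 194000 W
P_in = √3·V_L·I_L·cosφ = 1.732 × 208 × 729 × 0.805 = 211414 W
η = P_out / P_in = 194000 / 211414 = 0.918 = 91.8%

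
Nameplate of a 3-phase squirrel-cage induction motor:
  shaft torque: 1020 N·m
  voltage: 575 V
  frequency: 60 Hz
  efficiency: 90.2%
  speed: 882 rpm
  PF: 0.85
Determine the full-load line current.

123 A

ω = 2π×882/60 = 92.36 rad/s; P_out = τω = 1020 × 92.36 = 94207 W
P_in = P_out / η = 94207 / 0.902 = 104442 W
I_L = P_in / (√3·V_L·cosφ) = 104442 / (1.732 × 575 × 0.85) = 123 A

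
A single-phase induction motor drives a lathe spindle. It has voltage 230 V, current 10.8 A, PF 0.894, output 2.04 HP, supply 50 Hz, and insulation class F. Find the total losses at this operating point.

699 W

P_in = V·I·cosφ = 230×10.8×0.894 = 2221 W
P_out = 2.04×746 = 1522 W
Losses = P_in − P_out = 2221 − 1522 = 699 W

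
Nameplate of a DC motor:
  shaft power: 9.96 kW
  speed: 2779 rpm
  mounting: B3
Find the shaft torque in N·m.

ω = 2π × 2779/60 = 291 rad/s
τ = P/ω = 9960/291 = 34.2 N·m

34.2 N·m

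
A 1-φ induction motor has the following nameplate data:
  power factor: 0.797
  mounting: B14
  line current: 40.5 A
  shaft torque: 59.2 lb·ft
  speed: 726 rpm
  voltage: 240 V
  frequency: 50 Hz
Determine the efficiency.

78.8 %

τ = 59.2 lb·ft × 1.356 = 80.28 N·m
ω = 2π × 726/60 = 76.03 rad/s; P_out = τω = 80.28 × 76.03 = 6104 W
P_in = V·I·cosφ = 240 × 40.5 × 0.797 = 7747 W
η = P_out / P_in = 6104 / 7747 = 0.788 = 78.8%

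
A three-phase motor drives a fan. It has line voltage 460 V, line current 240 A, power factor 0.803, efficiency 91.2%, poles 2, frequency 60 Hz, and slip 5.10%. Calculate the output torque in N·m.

391 N·m

P_in = √3·V·I·cosφ = 1.732 × 460 × 240 × 0.803 = 153544 W
P_out = η·P_in = 0.912 × 153544 = 140032 W
n_s = 120×60/2 = 3600 rpm; n = 3600×(1−0.051) = 3416 rpm
ω = 2π×3416/60 = 357.7 rad/s
τ = P_out/ω = 140032/357.7 = 391 N·m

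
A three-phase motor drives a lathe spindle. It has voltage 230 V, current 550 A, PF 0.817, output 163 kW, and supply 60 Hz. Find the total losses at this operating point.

16 kW

P_in = √3·V·I·cosφ = 1.732×230×550×0.817 = 179003 W
P_out = 163000 W
Losses = P_in − P_out = 179003 − 163000 = 16003 W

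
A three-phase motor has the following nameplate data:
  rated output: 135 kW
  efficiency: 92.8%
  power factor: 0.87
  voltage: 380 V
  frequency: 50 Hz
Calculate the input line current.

254 A

P_out = 135 kW = 135000 W
P_in = P_out / η = 135000 / 0.928 = 145474 W
I_L = P_in / (√3·V_L·cosφ) = 145474 / (1.732 × 380 × 0.87) = 254 A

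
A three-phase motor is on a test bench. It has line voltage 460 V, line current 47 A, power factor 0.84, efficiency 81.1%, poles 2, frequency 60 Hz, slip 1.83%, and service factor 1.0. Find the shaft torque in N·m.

P_in = √3·V·I·cosφ = 1.732 × 460 × 47 × 0.84 = 31455 W
P_out = η·P_in = 0.811 × 31455 = 25510 W
n_s = 120×60/2 = 3600 rpm; n = 3600×(1−0.0183) = 3534 rpm
ω = 2π×3534/60 = 370.1 rad/s
τ = P_out/ω = 25510/370.1 = 68.9 N·m

68.9 N·m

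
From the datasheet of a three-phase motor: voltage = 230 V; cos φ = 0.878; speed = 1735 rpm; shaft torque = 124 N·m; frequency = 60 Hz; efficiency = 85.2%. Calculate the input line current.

75.6 A

ω = 2π×1735/60 = 181.7 rad/s; P_out = τω = 124 × 181.7 = 22531 W
P_in = P_out / η = 22531 / 0.852 = 26445 W
I_L = P_in / (√3·V_L·cosφ) = 26445 / (1.732 × 230 × 0.878) = 75.6 A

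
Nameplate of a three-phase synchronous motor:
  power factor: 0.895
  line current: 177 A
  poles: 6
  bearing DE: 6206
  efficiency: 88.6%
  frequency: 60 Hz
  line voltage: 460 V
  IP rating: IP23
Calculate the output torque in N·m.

P_in = √3·V·I·cosφ = 1.732 × 460 × 177 × 0.895 = 126212 W
P_out = η·P_in = 0.886 × 126212 = 111824 W
n = n_s = 120×60/6 = 1200 rpm (synchronous)
ω = 2π×1200/60 = 125.7 rad/s
τ = P_out/ω = 111824/125.7 = 890 N·m

890 N·m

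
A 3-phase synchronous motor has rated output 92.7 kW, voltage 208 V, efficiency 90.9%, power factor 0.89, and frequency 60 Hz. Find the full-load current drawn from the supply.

318 A

P_out = 92.7 kW = 92700 W
P_in = P_out / η = 92700 / 0.909 = 101980 W
I_L = P_in / (√3·V_L·cosφ) = 101980 / (1.732 × 208 × 0.89) = 318 A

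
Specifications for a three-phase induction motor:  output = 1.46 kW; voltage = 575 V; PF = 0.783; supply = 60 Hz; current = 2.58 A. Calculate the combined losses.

P_in = √3·V·I·cosφ = 1.732×575×2.58×0.783 = 2012 W
P_out = 1460 W
Losses = P_in − P_out = 2012 − 1460 = 552 W

552 W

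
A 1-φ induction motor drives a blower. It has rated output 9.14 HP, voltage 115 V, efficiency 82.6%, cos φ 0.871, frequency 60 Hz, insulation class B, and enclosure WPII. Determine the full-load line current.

82.4 A

P_out = 9.14 × 746 = 6818 W
P_in = P_out / η = 6818 / 0.826 = 8254 W
I = P_in / (V·cosφ) = 8254 / (115 × 0.871) = 82.4 A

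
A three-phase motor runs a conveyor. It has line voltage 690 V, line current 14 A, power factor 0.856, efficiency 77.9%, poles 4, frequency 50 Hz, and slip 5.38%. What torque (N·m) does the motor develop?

75.1 N·m

P_in = √3·V·I·cosφ = 1.732 × 690 × 14 × 0.856 = 14322 W
P_out = η·P_in = 0.779 × 14322 = 11157 W
n_s = 120×50/4 = 1500 rpm; n = 1500×(1−0.0538) = 1419 rpm
ω = 2π×1419/60 = 148.6 rad/s
τ = P_out/ω = 11157/148.6 = 75.1 N·m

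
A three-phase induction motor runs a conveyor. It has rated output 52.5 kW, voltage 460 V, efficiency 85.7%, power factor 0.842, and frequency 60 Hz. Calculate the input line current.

91.3 A

P_out = 52.5 kW = 52500 W
P_in = P_out / η = 52500 / 0.857 = 61260 W
I_L = P_in / (√3·V_L·cosφ) = 61260 / (1.732 × 460 × 0.842) = 91.3 A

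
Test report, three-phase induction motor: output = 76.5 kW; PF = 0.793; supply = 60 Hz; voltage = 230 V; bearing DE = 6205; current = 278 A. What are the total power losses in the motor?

P_in = √3·V·I·cosφ = 1.732×230×278×0.793 = 87820 W
P_out = 76500 W
Losses = P_in − P_out = 87820 − 76500 = 11320 W

11300 W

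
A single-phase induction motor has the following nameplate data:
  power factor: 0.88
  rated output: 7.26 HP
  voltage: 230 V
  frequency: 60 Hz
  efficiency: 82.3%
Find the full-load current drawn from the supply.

32.5 A

P_out = 7.26 × 746 = 5416 W
P_in = P_out / η = 5416 / 0.823 = 6581 W
I = P_in / (V·cosφ) = 6581 / (230 × 0.88) = 32.5 A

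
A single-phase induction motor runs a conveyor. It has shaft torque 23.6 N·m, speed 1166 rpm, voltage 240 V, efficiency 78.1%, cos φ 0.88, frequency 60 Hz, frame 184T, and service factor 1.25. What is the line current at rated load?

17.5 A

ω = 2π×1166/60 = 122.1 rad/s; P_out = τω = 23.6 × 122.1 = 2882 W
P_in = P_out / η = 2882 / 0.781 = 3690 W
I = P_in / (V·cosφ) = 3690 / (240 × 0.88) = 17.5 A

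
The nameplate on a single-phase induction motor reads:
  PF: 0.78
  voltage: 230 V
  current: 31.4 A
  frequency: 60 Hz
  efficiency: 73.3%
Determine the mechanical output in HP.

P_in = V·I·cosφ = 230 × 31.4 × 0.78 = 5633 W
P_out = η·P_in = 0.733 × 5633 = 4129 W
= 4129/746 = 5.53 HP

5.53 HP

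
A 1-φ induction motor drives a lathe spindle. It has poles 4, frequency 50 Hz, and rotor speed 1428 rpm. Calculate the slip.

4.80 %

n_s = 120f/p = 120×50/4 = 1500 rpm
s = (n_s − n)/n_s = (1500 − 1428)/1500 = 0.0480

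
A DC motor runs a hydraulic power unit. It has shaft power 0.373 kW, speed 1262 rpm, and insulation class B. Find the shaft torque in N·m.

ω = 2π × 1262/60 = 132.2 rad/s
τ = P/ω = 373/132.2 = 2.82 N·m

2.82 N·m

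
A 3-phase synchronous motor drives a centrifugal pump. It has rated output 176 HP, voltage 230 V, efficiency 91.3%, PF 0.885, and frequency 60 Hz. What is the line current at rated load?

408 A

P_out = 176 × 746 = 131296 W
P_in = P_out / η = 131296 / 0.913 = 143807 W
I_L = P_in / (√3·V_L·cosφ) = 143807 / (1.732 × 230 × 0.885) = 408 A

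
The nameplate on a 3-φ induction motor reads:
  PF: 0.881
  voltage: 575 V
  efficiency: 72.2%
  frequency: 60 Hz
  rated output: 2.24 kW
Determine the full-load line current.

P_out = 2.24 kW = 2240 W
P_in = P_out / η = 2240 / 0.722 = 3102 W
I_L = P_in / (√3·V_L·cosφ) = 3102 / (1.732 × 575 × 0.881) = 3.54 A

3.54 A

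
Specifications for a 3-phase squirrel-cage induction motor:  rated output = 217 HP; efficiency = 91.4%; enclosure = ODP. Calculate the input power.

P_out = 217 × 746 = 161882 W
P_in = P_out/η = 161882/0.914 = 177114 W = 177 kW

177 kW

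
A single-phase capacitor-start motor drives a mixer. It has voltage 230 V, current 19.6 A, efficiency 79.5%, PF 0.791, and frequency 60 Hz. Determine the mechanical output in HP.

3.8 HP

P_in = V·I·cosφ = 230 × 19.6 × 0.791 = 3566 W
P_out = η·P_in = 0.795 × 3566 = 2835 W
= 2835/746 = 3.8 HP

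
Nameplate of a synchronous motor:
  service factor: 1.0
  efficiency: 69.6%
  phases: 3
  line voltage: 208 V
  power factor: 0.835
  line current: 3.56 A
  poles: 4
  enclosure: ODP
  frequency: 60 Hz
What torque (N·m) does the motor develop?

3.95 N·m

P_in = √3·V·I·cosφ = 1.732 × 208 × 3.56 × 0.835 = 1071 W
P_out = η·P_in = 0.696 × 1071 = 745 W
n = n_s = 120×60/4 = 1800 rpm (synchronous)
ω = 2π×1800/60 = 188.5 rad/s
τ = P_out/ω = 745/188.5 = 3.95 N·m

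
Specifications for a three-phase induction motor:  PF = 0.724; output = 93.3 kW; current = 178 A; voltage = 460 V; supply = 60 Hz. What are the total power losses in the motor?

P_in = √3·V·I·cosφ = 1.732×460×178×0.724 = 102675 W
P_out = 93300 W
Losses = P_in − P_out = 102675 − 93300 = 9375 W

9380 W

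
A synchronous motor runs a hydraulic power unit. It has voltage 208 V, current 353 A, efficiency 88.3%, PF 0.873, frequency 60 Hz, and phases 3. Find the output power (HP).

P_in = √3·V·I·cosφ = 1.732 × 208 × 353 × 0.873 = 111020 W
P_out = η·P_in = 0.883 × 111020 = 98031 W
= 98031/746 = 131 HP

131 HP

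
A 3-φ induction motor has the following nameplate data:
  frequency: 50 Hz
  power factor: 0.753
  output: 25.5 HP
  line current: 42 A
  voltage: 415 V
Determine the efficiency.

P_out = 25.5 × 746 = 19023 W
P_in = √3·V_L·I_L·cosφ = 1.732 × 415 × 42 × 0.753 = 22732 W
η = P_out / P_in = 19023 / 22732 = 0.837 = 83.7%

83.7 %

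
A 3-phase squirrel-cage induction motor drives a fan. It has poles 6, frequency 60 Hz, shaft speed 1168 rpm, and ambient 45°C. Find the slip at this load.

n_s = 120f/p = 120×60/6 = 1200 rpm
s = (n_s − n)/n_s = (1200 − 1168)/1200 = 0.0267

2.67 %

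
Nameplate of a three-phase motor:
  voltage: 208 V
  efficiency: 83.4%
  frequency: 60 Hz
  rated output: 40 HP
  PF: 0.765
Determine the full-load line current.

130 A

P_out = 40 × 746 = 29840 W
P_in = P_out / η = 29840 / 0.834 = 35779 W
I_L = P_in / (√3·V_L·cosφ) = 35779 / (1.732 × 208 × 0.765) = 130 A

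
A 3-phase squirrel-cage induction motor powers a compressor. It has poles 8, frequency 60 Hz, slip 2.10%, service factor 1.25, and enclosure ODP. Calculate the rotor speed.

n_s = 120f/p = 120×60/8 = 900 rpm
n = n_s(1 − s) = 900 × (1 − 0.021) = 881 rpm

881 rpm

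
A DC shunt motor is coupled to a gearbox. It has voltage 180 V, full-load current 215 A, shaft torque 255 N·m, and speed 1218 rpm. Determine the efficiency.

ω = 2π × 1218/60 = 127.5 rad/s; P_out = τω = 255 × 127.5 = 32513 W
P_in = V·I = 180 × 215 = 38700 W
η = P_out / P_in = 32513 / 38700 = 0.840 = 84.0%

84.0 %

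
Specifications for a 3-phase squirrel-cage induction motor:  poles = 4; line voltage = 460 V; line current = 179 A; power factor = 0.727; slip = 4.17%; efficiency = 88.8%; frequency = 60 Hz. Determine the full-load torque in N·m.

P_in = √3·V·I·cosφ = 1.732 × 460 × 179 × 0.727 = 103680 W
P_out = η·P_in = 0.888 × 103680 = 92068 W
n_s = 120×60/4 = 1800 rpm; n = 1800×(1−0.0417) = 1725 rpm
ω = 2π×1725/60 = 180.6 rad/s
τ = P_out/ω = 92068/180.6 = 510 N·m

510 N·m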